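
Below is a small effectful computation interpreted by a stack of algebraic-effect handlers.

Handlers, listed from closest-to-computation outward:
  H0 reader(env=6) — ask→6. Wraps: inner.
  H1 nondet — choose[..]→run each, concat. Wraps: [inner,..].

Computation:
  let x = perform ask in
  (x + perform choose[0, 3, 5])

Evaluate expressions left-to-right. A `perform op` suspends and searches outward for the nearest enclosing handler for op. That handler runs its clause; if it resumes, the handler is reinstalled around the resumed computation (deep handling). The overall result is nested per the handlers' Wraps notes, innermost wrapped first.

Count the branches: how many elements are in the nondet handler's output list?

Answer: 3

Step-by-step:
ask @ H0 ⇒ 6
choose[0, 3, 5] @ H1
  branch[0] choose=0:
    H0 returns 6
    H1 returns [6]
  branch[1] choose=3:
    H0 returns 9
    H1 returns [9]
  branch[2] choose=5:
    H0 returns 11
    H1 returns [11]
= [6, 9, 11]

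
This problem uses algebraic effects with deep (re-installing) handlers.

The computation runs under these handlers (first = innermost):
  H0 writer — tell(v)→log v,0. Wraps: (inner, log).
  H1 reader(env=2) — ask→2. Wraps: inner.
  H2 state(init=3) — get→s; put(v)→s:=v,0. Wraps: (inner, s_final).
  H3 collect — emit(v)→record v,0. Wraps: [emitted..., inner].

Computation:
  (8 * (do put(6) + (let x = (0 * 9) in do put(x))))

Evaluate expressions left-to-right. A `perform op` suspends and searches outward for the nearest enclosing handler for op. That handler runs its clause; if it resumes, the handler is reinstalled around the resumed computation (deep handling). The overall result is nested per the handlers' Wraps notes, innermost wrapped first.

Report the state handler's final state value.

Answer: 0

Evaluation trace:
put(6) @ H2 ⇒ s:=6
put(0) @ H2 ⇒ s:=0
H0 returns (0, ())
H1 returns (0, ())
H2 returns ((0, ()), 0)
H3 returns [((0, ()), 0)]
= [((0, ()), 0)]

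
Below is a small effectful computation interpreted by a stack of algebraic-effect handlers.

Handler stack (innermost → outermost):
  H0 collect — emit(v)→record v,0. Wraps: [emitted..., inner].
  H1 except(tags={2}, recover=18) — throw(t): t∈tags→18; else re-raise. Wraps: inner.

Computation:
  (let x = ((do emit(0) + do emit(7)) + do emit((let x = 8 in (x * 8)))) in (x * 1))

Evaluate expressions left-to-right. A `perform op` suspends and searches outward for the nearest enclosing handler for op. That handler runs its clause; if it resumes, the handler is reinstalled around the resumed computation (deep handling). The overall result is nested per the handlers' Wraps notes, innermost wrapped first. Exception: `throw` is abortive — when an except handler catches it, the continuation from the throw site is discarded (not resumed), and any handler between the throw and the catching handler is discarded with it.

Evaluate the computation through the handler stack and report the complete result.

Evaluation trace:
emit(0) @ H0 ⇒ out+=0
emit(7) @ H0 ⇒ out+=7
emit(64) @ H0 ⇒ out+=64
H0 returns [0, 7, 64, 0]
H1 returns [0, 7, 64, 0]
= [0, 7, 64, 0]

Answer: [0, 7, 64, 0]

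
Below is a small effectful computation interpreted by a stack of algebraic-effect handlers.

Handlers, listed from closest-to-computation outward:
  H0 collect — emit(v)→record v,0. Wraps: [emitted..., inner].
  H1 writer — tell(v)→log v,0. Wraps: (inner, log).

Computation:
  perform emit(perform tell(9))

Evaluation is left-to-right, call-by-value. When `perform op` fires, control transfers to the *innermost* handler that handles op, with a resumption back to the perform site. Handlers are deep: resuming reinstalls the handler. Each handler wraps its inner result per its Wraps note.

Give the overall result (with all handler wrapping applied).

Step-by-step:
tell(9) @ H1 ⇒ log+=9
emit(0) @ H0 ⇒ out+=0
H0 returns [0, 0]
H1 returns ([0, 0], (9))
= ([0, 0], (9))

Answer: ([0, 0], (9))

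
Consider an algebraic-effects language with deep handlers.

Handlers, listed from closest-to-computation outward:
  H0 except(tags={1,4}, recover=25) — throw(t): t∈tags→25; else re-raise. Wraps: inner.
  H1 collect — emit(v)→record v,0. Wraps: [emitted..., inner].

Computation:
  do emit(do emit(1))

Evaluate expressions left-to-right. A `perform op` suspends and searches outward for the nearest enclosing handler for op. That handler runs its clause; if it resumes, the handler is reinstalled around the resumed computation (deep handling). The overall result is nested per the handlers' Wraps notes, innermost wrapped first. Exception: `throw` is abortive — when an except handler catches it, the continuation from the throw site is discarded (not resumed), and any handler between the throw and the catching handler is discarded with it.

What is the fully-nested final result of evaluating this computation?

Answer: [1, 0, 0]

Evaluation trace:
emit(1) @ H1 ⇒ out+=1
emit(0) @ H1 ⇒ out+=0
H0 returns 0
H1 returns [1, 0, 0]
= [1, 0, 0]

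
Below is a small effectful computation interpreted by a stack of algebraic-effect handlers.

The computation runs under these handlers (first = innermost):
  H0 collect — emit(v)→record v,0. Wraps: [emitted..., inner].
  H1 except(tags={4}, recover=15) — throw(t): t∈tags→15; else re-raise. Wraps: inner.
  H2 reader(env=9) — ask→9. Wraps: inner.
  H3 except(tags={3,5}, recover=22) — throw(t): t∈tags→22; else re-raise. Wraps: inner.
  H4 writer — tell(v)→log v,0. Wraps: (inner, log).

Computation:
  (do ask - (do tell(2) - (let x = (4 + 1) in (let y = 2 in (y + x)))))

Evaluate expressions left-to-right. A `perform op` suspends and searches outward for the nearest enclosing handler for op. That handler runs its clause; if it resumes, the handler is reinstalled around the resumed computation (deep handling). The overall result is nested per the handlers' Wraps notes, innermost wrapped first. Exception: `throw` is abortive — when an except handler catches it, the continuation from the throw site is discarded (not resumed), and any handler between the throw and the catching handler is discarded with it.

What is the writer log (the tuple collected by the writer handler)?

Working:
ask @ H2 ⇒ 9
tell(2) @ H4 ⇒ log+=2
H0 returns [16]
H1 returns [16]
H2 returns [16]
H3 returns [16]
H4 returns ([16], (2))
= ([16], (2))

Answer: (2)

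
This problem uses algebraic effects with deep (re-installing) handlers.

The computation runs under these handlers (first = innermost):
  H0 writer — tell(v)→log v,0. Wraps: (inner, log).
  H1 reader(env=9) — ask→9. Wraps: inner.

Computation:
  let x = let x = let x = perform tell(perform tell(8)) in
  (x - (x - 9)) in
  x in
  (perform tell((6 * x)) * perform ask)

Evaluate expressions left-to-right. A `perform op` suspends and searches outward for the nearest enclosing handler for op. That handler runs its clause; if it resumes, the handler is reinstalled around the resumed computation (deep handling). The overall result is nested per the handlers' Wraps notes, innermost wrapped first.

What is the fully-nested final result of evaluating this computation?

Answer: (0, (8, 0, 54))

Working:
tell(8) @ H0 ⇒ log+=8
tell(0) @ H0 ⇒ log+=0
tell(54) @ H0 ⇒ log+=54
ask @ H1 ⇒ 9
H0 returns (0, (8, 0, 54))
H1 returns (0, (8, 0, 54))
= (0, (8, 0, 54))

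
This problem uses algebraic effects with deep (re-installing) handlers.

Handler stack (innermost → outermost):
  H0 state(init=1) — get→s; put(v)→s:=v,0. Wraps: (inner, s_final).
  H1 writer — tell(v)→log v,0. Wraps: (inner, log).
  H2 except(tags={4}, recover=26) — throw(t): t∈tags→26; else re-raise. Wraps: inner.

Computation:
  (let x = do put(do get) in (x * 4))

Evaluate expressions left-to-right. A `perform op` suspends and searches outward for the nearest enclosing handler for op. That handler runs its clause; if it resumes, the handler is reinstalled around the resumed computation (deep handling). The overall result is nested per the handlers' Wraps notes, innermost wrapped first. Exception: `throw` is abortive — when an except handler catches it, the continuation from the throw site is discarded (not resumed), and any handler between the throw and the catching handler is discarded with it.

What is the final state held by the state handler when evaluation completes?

Step-by-step:
get @ H0 ⇒ 1
put(1) @ H0 ⇒ s:=1
H0 returns (0, 1)
H1 returns ((0, 1), ())
H2 returns ((0, 1), ())
= ((0, 1), ())

Answer: 1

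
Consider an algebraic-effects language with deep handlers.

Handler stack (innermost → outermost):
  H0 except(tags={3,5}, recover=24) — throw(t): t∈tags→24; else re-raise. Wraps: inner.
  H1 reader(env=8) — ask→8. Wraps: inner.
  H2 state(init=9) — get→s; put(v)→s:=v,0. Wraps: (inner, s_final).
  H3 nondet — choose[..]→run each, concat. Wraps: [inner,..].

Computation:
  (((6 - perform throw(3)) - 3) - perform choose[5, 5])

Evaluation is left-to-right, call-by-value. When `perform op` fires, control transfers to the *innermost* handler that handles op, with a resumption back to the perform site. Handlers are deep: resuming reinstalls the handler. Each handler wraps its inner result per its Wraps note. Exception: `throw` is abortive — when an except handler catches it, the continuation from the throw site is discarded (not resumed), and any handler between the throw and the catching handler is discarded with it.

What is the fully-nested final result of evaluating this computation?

Step-by-step:
throw(3) @ H0 caught ⇒ 24
H1 returns 24
H2 returns (24, 9)
H3 returns [(24, 9)]
= [(24, 9)]

Answer: [(24, 9)]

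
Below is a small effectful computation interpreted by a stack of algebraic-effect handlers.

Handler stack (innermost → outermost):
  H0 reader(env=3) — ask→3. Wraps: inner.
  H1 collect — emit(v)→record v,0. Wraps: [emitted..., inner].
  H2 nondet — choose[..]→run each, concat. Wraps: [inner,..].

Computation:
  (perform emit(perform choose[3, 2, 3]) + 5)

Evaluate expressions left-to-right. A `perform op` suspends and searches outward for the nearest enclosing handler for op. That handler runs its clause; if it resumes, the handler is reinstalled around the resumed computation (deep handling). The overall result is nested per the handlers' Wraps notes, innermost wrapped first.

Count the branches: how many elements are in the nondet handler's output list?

Working:
choose[3, 2, 3] @ H2
  branch[0] choose=3:
    emit(3) @ H1 ⇒ out+=3
    H0 returns 5
    H1 returns [3, 5]
    H2 returns [[3, 5]]
  branch[1] choose=2:
    emit(2) @ H1 ⇒ out+=2
    H0 returns 5
    H1 returns [2, 5]
    H2 returns [[2, 5]]
  branch[2] choose=3:
    emit(3) @ H1 ⇒ out+=3
    H0 returns 5
    H1 returns [3, 5]
    H2 returns [[3, 5]]
= [[3, 5], [2, 5], [3, 5]]

Answer: 3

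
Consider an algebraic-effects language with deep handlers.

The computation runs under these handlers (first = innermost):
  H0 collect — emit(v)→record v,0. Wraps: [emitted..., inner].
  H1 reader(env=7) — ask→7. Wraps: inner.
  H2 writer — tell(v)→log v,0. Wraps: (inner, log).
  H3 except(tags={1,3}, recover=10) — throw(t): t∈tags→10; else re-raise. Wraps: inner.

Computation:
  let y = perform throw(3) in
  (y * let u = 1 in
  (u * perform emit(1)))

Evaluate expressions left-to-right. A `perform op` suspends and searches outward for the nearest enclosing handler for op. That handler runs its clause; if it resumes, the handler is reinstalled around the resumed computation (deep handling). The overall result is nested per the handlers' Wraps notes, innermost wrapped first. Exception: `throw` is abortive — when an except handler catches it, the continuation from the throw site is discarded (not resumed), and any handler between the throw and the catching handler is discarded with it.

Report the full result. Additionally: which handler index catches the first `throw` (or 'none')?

Answer: 10 ; first throw caught by: H3

Working:
throw(3) @ H3 caught ⇒ 10
= 10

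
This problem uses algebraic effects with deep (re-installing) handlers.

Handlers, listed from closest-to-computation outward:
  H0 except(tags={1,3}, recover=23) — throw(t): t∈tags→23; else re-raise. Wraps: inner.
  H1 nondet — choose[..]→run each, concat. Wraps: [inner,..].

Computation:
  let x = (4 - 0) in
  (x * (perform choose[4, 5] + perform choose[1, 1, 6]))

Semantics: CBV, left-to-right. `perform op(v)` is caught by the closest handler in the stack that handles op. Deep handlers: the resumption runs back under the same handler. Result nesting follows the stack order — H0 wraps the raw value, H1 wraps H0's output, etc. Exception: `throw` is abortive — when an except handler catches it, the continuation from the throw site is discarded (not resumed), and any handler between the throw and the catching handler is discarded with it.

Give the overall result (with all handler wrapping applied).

Answer: [20, 20, 40, 24, 24, 44]

Step-by-step:
choose[4, 5] @ H1
  branch[0] choose=4:
    choose[1, 1, 6] @ H1
      branch[0] choose=1:
        H0 returns 20
        H1 returns [20]
      branch[1] choose=1:
        H0 returns 20
        H1 returns [20]
      branch[2] choose=6:
        H0 returns 40
        H1 returns [40]
  branch[1] choose=5:
    choose[1, 1, 6] @ H1
      branch[0] choose=1:
        H0 returns 24
        H1 returns [24]
      branch[1] choose=1:
        H0 returns 24
        H1 returns [24]
      branch[2] choose=6:
        H0 returns 44
        H1 returns [44]
= [20, 20, 40, 24, 24, 44]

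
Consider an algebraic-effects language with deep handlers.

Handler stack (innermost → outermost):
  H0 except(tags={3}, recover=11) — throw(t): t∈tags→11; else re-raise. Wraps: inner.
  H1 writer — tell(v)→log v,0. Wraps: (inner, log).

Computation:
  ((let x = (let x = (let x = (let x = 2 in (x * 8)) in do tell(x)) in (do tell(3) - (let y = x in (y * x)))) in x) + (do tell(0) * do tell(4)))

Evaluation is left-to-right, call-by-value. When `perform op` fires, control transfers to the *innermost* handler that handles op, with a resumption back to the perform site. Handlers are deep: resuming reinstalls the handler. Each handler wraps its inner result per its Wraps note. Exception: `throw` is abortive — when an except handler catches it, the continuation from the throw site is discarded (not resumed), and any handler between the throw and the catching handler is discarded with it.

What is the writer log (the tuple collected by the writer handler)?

Evaluation trace:
tell(16) @ H1 ⇒ log+=16
tell(3) @ H1 ⇒ log+=3
tell(0) @ H1 ⇒ log+=0
tell(4) @ H1 ⇒ log+=4
H0 returns 0
H1 returns (0, (16, 3, 0, 4))
= (0, (16, 3, 0, 4))

Answer: (16, 3, 0, 4)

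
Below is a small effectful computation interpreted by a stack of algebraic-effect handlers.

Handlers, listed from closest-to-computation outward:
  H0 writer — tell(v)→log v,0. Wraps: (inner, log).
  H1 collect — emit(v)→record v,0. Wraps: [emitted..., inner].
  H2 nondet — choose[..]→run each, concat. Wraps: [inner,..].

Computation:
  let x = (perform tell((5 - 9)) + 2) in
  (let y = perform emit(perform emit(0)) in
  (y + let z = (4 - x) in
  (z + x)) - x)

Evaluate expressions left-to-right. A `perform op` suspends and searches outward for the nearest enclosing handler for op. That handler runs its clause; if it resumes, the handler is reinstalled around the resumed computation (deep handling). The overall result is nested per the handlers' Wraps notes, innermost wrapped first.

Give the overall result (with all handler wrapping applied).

Answer: [[0, 0, (2, (-4))]]

Evaluation trace:
tell(-4) @ H0 ⇒ log+=-4
emit(0) @ H1 ⇒ out+=0
emit(0) @ H1 ⇒ out+=0
H0 returns (2, (-4))
H1 returns [0, 0, (2, (-4))]
H2 returns [[0, 0, (2, (-4))]]
= [[0, 0, (2, (-4))]]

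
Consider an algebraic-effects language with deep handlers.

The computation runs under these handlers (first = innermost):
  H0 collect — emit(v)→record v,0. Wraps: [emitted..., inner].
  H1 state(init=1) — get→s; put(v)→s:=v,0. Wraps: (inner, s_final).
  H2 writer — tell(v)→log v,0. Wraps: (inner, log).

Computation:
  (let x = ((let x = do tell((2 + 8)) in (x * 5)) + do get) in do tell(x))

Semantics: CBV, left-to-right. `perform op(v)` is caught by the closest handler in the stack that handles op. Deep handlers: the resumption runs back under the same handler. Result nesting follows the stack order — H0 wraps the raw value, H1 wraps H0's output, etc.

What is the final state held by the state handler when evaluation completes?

Step-by-step:
tell(10) @ H2 ⇒ log+=10
get @ H1 ⇒ 1
tell(1) @ H2 ⇒ log+=1
H0 returns [0]
H1 returns ([0], 1)
H2 returns (([0], 1), (10, 1))
= (([0], 1), (10, 1))

Answer: 1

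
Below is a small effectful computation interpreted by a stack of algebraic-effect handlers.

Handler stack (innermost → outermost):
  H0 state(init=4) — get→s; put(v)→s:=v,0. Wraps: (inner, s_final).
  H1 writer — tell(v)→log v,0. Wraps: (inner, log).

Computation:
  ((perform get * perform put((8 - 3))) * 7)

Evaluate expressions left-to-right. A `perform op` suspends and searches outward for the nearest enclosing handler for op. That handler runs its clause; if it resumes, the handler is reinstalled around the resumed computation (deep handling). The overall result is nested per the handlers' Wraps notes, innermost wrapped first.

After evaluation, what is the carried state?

Step-by-step:
get @ H0 ⇒ 4
put(5) @ H0 ⇒ s:=5
H0 returns (0, 5)
H1 returns ((0, 5), ())
= ((0, 5), ())

Answer: 5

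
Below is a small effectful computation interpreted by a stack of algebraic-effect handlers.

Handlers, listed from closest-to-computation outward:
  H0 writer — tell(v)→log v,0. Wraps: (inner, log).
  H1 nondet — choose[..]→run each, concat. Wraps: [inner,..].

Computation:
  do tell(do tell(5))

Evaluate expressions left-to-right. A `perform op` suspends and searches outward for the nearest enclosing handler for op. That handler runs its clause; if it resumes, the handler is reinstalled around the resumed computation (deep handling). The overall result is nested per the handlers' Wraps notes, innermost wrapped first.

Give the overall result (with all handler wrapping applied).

Answer: [(0, (5, 0))]

Working:
tell(5) @ H0 ⇒ log+=5
tell(0) @ H0 ⇒ log+=0
H0 returns (0, (5, 0))
H1 returns [(0, (5, 0))]
= [(0, (5, 0))]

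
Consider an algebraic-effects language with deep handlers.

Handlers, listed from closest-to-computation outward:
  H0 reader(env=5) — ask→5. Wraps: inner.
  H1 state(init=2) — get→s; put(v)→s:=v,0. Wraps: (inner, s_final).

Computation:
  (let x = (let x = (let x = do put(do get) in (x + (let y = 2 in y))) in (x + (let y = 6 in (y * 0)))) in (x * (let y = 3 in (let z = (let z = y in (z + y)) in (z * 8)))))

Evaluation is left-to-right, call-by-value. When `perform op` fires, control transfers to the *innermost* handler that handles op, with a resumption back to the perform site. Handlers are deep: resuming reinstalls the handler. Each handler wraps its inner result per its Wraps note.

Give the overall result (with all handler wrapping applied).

Answer: (96, 2)

Step-by-step:
get @ H1 ⇒ 2
put(2) @ H1 ⇒ s:=2
H0 returns 96
H1 returns (96, 2)
= (96, 2)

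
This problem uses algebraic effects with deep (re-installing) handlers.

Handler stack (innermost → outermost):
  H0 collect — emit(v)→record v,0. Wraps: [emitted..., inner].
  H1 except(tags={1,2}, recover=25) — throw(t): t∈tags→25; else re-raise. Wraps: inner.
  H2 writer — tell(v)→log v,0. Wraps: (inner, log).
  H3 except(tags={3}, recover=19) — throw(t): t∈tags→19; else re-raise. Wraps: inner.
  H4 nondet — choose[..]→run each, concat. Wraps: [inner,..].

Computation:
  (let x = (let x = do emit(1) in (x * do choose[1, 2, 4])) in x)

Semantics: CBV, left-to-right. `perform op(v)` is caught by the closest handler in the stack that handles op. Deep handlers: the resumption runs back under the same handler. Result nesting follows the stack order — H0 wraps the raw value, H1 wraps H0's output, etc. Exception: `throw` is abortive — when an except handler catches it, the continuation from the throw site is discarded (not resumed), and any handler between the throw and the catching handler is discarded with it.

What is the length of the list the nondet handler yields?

Working:
emit(1) @ H0 ⇒ out+=1
choose[1, 2, 4] @ H4
  branch[0] choose=1:
    H0 returns [1, 0]
    H1 returns [1, 0]
    H2 returns ([1, 0], ())
    H3 returns ([1, 0], ())
    H4 returns [([1, 0], ())]
  branch[1] choose=2:
    H0 returns [1, 0]
    H1 returns [1, 0]
    H2 returns ([1, 0], ())
    H3 returns ([1, 0], ())
    H4 returns [([1, 0], ())]
  branch[2] choose=4:
    H0 returns [1, 0]
    H1 returns [1, 0]
    H2 returns ([1, 0], ())
    H3 returns ([1, 0], ())
    H4 returns [([1, 0], ())]
= [([1, 0], ()), ([1, 0], ()), ([1, 0], ())]

Answer: 3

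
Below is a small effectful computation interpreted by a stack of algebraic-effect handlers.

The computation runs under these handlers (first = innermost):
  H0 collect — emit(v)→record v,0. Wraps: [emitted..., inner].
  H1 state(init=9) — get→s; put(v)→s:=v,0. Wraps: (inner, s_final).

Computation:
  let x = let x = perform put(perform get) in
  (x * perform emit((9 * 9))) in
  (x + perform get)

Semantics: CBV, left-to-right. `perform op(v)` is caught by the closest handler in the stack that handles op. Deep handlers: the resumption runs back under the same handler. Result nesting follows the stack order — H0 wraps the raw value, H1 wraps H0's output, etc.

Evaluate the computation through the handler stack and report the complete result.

Answer: ([81, 9], 9)

Evaluation trace:
get @ H1 ⇒ 9
put(9) @ H1 ⇒ s:=9
emit(81) @ H0 ⇒ out+=81
get @ H1 ⇒ 9
H0 returns [81, 9]
H1 returns ([81, 9], 9)
= ([81, 9], 9)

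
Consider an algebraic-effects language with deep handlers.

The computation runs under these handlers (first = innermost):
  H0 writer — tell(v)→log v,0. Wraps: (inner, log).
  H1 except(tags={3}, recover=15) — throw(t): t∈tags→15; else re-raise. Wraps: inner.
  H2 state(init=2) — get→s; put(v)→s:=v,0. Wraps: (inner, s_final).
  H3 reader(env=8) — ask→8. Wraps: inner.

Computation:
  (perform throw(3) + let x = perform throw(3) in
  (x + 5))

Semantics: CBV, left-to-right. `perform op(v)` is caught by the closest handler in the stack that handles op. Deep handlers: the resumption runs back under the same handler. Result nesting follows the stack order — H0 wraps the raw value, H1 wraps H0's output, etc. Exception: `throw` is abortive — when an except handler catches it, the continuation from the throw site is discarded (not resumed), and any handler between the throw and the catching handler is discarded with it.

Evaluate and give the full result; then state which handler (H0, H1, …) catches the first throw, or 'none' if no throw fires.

Step-by-step:
throw(3) @ H1 caught ⇒ 15
H2 returns (15, 2)
H3 returns (15, 2)
= (15, 2)

Answer: (15, 2) ; first throw caught by: H1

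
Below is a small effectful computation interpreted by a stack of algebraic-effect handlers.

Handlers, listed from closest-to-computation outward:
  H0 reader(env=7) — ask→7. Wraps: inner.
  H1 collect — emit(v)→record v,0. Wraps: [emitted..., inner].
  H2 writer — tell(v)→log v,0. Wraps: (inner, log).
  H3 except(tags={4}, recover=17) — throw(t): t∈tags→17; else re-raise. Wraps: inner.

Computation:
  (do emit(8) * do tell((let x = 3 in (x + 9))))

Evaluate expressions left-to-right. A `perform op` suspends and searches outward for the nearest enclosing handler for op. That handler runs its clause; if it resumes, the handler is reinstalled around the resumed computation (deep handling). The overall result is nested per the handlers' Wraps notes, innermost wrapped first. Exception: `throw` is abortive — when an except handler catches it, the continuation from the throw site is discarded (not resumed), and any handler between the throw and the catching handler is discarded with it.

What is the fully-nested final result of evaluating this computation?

Answer: ([8, 0], (12))

Evaluation trace:
emit(8) @ H1 ⇒ out+=8
tell(12) @ H2 ⇒ log+=12
H0 returns 0
H1 returns [8, 0]
H2 returns ([8, 0], (12))
H3 returns ([8, 0], (12))
= ([8, 0], (12))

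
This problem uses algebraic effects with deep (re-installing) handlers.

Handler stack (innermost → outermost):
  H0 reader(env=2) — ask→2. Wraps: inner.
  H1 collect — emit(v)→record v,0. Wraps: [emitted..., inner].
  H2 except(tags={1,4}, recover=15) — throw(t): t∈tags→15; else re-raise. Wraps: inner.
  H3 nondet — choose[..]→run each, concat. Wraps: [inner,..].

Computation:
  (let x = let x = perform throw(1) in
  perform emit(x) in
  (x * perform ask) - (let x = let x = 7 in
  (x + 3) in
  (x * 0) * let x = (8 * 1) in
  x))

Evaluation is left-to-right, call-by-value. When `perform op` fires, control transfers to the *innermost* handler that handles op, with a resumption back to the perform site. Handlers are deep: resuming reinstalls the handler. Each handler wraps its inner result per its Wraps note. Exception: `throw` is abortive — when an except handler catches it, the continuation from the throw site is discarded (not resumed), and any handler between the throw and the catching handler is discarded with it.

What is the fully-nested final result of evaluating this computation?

Step-by-step:
throw(1) @ H2 caught ⇒ 15
H3 returns [15]
= [15]

Answer: [15]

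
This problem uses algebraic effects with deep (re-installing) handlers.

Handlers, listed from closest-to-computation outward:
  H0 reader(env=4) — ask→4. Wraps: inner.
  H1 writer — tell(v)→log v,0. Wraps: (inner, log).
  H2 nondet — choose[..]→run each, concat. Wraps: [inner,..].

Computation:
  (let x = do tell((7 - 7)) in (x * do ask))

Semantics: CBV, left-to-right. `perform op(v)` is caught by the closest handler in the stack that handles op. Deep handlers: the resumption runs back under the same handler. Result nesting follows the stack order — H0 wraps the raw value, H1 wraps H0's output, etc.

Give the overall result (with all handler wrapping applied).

Evaluation trace:
tell(0) @ H1 ⇒ log+=0
ask @ H0 ⇒ 4
H0 returns 0
H1 returns (0, (0))
H2 returns [(0, (0))]
= [(0, (0))]

Answer: [(0, (0))]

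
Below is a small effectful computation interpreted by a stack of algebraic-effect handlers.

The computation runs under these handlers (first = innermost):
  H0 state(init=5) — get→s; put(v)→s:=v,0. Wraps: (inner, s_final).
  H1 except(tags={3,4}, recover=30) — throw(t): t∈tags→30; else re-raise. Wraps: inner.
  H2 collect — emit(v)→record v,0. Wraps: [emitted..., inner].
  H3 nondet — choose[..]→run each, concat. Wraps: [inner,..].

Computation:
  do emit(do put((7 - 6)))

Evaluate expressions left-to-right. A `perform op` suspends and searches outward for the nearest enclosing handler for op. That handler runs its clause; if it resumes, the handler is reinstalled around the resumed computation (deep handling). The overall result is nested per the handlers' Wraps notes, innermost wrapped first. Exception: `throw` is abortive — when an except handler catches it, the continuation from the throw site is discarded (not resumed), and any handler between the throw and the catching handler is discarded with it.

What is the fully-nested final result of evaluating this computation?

Answer: [[0, (0, 1)]]

Evaluation trace:
put(1) @ H0 ⇒ s:=1
emit(0) @ H2 ⇒ out+=0
H0 returns (0, 1)
H1 returns (0, 1)
H2 returns [0, (0, 1)]
H3 returns [[0, (0, 1)]]
= [[0, (0, 1)]]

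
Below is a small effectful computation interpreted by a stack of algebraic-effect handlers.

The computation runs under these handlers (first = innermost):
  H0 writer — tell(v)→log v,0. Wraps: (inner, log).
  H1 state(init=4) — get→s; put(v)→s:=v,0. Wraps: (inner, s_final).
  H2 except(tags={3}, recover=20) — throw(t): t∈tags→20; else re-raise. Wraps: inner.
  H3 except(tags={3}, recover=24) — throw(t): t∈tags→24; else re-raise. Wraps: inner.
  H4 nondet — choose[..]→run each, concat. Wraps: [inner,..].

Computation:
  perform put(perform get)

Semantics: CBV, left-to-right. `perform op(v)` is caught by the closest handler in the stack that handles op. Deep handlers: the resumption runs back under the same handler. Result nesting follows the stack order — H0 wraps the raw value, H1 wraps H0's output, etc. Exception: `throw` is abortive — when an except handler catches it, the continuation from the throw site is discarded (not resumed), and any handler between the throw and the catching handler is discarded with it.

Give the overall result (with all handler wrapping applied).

Answer: [((0, ()), 4)]

Step-by-step:
get @ H1 ⇒ 4
put(4) @ H1 ⇒ s:=4
H0 returns (0, ())
H1 returns ((0, ()), 4)
H2 returns ((0, ()), 4)
H3 returns ((0, ()), 4)
H4 returns [((0, ()), 4)]
= [((0, ()), 4)]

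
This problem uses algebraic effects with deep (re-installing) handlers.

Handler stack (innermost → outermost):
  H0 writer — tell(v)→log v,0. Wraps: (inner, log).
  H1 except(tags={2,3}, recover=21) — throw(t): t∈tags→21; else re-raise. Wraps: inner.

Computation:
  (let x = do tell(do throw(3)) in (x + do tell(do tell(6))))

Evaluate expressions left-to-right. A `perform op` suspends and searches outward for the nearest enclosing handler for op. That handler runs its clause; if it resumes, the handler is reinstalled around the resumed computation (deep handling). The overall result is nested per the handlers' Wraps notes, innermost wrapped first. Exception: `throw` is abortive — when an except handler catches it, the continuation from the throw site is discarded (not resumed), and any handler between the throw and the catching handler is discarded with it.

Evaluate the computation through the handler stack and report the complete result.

Step-by-step:
throw(3) @ H1 caught ⇒ 21
= 21

Answer: 21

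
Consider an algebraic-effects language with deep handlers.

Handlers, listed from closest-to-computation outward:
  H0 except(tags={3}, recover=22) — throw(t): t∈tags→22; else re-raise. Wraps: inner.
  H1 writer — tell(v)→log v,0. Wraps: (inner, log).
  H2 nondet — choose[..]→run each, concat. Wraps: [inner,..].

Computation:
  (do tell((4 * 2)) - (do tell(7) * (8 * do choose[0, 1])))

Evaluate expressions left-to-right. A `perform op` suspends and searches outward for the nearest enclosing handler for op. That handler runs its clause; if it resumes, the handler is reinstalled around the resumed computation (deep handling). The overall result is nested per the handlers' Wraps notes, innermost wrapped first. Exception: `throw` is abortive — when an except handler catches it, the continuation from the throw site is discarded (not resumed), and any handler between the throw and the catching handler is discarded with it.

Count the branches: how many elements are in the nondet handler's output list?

Answer: 2

Evaluation trace:
tell(8) @ H1 ⇒ log+=8
tell(7) @ H1 ⇒ log+=7
choose[0, 1] @ H2
  branch[0] choose=0:
    H0 returns 0
    H1 returns (0, (8, 7))
    H2 returns [(0, (8, 7))]
  branch[1] choose=1:
    H0 returns 0
    H1 returns (0, (8, 7))
    H2 returns [(0, (8, 7))]
= [(0, (8, 7)), (0, (8, 7))]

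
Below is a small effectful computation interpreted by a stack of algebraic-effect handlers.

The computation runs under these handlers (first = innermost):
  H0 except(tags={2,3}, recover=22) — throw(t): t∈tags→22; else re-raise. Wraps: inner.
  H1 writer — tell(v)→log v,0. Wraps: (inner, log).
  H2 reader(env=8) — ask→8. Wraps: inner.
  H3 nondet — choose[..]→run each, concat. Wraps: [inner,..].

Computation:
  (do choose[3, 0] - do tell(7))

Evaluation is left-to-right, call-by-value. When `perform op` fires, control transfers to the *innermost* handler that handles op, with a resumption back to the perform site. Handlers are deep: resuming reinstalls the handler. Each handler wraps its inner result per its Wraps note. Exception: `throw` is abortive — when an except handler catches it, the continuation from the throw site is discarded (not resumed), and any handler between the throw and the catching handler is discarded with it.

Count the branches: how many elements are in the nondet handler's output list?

Working:
choose[3, 0] @ H3
  branch[0] choose=3:
    tell(7) @ H1 ⇒ log+=7
    H0 returns 3
    H1 returns (3, (7))
    H2 returns (3, (7))
    H3 returns [(3, (7))]
  branch[1] choose=0:
    tell(7) @ H1 ⇒ log+=7
    H0 returns 0
    H1 returns (0, (7))
    H2 returns (0, (7))
    H3 returns [(0, (7))]
= [(3, (7)), (0, (7))]

Answer: 2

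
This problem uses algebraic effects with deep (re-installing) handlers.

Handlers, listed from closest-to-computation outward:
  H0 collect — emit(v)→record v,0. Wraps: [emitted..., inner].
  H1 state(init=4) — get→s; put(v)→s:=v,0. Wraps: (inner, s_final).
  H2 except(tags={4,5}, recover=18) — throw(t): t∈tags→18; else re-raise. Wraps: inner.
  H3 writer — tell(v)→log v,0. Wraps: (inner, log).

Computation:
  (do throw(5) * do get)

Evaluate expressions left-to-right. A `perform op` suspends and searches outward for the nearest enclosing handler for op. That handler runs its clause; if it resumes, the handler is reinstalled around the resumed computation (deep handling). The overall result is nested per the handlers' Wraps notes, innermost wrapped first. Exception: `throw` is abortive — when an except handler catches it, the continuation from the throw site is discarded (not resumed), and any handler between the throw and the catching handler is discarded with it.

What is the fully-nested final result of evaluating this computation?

Answer: (18, ())

Step-by-step:
throw(5) @ H2 caught ⇒ 18
H3 returns (18, ())
= (18, ())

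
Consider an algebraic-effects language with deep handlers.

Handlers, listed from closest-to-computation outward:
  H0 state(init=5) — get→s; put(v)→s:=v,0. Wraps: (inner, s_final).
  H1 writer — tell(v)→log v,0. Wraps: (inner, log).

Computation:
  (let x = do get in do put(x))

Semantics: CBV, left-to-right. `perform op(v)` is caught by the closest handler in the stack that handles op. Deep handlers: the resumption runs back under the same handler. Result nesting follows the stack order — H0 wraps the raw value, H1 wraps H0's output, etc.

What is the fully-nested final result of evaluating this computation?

Working:
get @ H0 ⇒ 5
put(5) @ H0 ⇒ s:=5
H0 returns (0, 5)
H1 returns ((0, 5), ())
= ((0, 5), ())

Answer: ((0, 5), ())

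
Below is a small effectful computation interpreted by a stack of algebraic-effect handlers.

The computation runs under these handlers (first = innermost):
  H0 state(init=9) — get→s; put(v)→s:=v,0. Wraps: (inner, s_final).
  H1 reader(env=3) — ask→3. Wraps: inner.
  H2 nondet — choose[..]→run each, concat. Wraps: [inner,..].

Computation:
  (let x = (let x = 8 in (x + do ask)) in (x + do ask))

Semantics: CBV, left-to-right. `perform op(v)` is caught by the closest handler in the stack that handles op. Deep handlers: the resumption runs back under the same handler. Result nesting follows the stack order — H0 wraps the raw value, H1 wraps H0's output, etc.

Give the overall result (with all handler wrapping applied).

Evaluation trace:
ask @ H1 ⇒ 3
ask @ H1 ⇒ 3
H0 returns (14, 9)
H1 returns (14, 9)
H2 returns [(14, 9)]
= [(14, 9)]

Answer: [(14, 9)]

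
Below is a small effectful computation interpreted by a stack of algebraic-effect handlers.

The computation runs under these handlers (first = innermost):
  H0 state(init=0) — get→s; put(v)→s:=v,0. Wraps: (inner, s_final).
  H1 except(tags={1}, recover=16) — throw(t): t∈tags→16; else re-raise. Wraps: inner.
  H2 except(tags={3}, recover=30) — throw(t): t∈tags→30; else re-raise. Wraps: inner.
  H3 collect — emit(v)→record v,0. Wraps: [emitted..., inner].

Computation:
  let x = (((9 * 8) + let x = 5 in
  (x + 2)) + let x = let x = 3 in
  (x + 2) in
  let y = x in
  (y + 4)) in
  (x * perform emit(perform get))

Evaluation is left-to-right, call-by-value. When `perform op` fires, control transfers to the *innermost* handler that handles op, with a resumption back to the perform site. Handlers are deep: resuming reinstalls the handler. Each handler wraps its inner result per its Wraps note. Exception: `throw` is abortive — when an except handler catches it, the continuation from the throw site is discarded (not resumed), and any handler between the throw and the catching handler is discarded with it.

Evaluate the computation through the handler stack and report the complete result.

Step-by-step:
get @ H0 ⇒ 0
emit(0) @ H3 ⇒ out+=0
H0 returns (0, 0)
H1 returns (0, 0)
H2 returns (0, 0)
H3 returns [0, (0, 0)]
= [0, (0, 0)]

Answer: [0, (0, 0)]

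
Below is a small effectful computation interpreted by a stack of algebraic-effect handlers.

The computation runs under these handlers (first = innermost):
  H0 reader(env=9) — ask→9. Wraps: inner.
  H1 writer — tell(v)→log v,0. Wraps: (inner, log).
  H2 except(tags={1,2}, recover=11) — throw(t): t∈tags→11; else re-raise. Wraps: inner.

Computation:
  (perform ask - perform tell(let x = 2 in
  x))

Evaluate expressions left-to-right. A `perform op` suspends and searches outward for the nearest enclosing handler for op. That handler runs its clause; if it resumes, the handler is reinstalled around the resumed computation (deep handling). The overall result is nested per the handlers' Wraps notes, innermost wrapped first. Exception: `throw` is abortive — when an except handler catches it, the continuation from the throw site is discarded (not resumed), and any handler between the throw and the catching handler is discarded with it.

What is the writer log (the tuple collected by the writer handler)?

Answer: (2)

Evaluation trace:
ask @ H0 ⇒ 9
tell(2) @ H1 ⇒ log+=2
H0 returns 9
H1 returns (9, (2))
H2 returns (9, (2))
= (9, (2))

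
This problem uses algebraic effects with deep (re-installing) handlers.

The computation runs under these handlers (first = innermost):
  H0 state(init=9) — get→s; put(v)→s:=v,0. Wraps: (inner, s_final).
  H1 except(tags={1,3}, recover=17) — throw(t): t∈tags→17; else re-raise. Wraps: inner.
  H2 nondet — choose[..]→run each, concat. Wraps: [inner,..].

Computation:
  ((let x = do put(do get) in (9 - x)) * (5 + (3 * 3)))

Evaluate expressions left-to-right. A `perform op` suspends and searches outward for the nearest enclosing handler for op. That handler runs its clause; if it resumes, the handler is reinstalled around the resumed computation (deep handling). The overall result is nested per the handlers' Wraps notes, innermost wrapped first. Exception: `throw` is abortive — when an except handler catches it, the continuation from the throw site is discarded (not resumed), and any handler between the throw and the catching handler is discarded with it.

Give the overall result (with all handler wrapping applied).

Evaluation trace:
get @ H0 ⇒ 9
put(9) @ H0 ⇒ s:=9
H0 returns (126, 9)
H1 returns (126, 9)
H2 returns [(126, 9)]
= [(126, 9)]

Answer: [(126, 9)]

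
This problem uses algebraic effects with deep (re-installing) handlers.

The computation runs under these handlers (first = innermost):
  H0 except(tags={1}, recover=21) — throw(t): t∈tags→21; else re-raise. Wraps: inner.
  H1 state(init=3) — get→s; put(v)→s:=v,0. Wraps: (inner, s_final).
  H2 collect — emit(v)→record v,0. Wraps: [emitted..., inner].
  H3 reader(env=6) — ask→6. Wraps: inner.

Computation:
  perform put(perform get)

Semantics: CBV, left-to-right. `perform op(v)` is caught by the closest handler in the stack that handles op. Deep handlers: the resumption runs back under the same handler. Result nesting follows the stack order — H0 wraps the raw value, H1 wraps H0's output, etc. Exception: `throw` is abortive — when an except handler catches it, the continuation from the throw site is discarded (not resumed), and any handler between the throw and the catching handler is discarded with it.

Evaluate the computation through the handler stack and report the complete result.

Answer: [(0, 3)]

Evaluation trace:
get @ H1 ⇒ 3
put(3) @ H1 ⇒ s:=3
H0 returns 0
H1 returns (0, 3)
H2 returns [(0, 3)]
H3 returns [(0, 3)]
= [(0, 3)]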